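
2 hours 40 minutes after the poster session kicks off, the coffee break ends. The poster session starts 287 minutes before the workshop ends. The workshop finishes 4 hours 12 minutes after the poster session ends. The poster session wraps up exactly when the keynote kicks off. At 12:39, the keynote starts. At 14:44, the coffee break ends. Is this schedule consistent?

The poster session ends at 12:39.
The workshop ends at 12:39 + 252 min = 16:51.
The poster session starts at 16:51 − 287 min = 12:04.
The coffee break ends at 12:04 + 160 min = 14:44.
That matches the stated 14:44, so the schedule is consistent.

Yes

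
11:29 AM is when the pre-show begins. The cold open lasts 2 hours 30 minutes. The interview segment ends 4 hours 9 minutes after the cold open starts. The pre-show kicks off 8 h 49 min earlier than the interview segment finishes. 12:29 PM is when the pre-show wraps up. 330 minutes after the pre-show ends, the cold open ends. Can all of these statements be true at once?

The cold open ends at 12:29 PM + 330 min = 5:59 PM.
The cold open starts at 5:59 PM − 150 min = 3:29 PM.
The interview segment ends at 3:29 PM + 249 min = 7:38 PM.
The pre-show starts at 7:38 PM − 529 min = 10:49 AM.
But the pre-show is also said to start at 11:29 AM — a 40-minute conflict.

No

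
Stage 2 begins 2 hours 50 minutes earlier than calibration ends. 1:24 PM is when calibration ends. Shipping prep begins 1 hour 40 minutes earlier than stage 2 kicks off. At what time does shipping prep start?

8:54 AM

Stage 2 starts at 1:24 PM − 170 min = 10:34 AM.
Shipping prep starts at 10:34 AM − 100 min = 8:54 AM.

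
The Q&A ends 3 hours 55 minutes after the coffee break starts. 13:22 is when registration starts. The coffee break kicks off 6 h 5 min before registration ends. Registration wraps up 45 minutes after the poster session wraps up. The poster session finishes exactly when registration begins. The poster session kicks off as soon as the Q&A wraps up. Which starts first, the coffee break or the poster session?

The poster session ends at 13:22.
Registration ends at 13:22 + 45 min = 14:07.
The coffee break starts at 14:07 − 365 min = 08:02.
The Q&A ends at 08:02 + 235 min = 11:57.
So the poster session starts at 11:57.
The coffee break starts at 08:02 and the poster session starts at 11:57, so the coffee break is first.

the coffee break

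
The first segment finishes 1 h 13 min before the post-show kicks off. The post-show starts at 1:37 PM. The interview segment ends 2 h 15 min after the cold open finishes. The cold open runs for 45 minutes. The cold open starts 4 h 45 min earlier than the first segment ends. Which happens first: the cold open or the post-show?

the cold open

The first segment ends at 1:37 PM − 73 min = 12:24 PM.
The cold open starts at 12:24 PM − 285 min = 7:39 AM.
The cold open starts at 7:39 AM and the post-show starts at 1:37 PM, so the cold open is first.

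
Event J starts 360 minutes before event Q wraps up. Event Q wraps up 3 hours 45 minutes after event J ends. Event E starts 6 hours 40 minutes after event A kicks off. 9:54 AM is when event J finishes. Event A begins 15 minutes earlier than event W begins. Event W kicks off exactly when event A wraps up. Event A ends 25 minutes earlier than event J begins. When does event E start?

1:39 PM

Event Q ends at 9:54 AM + 225 min = 1:39 PM.
Event J starts at 1:39 PM − 360 min = 7:39 AM.
Event A ends at 7:39 AM − 25 min = 7:14 AM.
So event W starts at 7:14 AM.
Event A starts at 7:14 AM − 15 min = 6:59 AM.
Event E starts at 6:59 AM + 400 min = 1:39 PM.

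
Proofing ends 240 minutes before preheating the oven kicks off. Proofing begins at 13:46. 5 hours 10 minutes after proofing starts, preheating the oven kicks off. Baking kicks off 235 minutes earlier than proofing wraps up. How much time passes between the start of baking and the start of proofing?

Preheating the oven starts at 13:46 + 310 min = 18:56.
Proofing ends at 18:56 − 240 min = 14:56.
Baking starts at 14:56 − 235 min = 11:01.
From 11:01 to 13:46 is 165 minutes.

165 minutes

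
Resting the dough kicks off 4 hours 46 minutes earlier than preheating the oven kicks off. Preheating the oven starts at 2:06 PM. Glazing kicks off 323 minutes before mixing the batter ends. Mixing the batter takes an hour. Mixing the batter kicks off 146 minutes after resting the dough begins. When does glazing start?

Resting the dough starts at 2:06 PM − 286 min = 9:20 AM.
Mixing the batter starts at 9:20 AM + 146 min = 11:46 AM.
Mixing the batter ends at 11:46 AM + 60 min = 12:46 PM.
Glazing starts at 12:46 PM − 323 min = 7:23 AM.

7:23 AM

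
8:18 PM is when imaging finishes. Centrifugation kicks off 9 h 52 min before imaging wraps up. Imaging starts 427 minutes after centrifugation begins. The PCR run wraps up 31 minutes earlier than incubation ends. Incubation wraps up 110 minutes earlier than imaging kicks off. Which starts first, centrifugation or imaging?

Centrifugation starts at 8:18 PM − 592 min = 10:26 AM.
Imaging starts at 10:26 AM + 427 min = 5:33 PM.
Centrifugation starts at 10:26 AM and imaging starts at 5:33 PM, so centrifugation is first.

centrifugation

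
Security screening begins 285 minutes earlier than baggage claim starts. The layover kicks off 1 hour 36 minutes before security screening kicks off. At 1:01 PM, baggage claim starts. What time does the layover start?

6:40 AM

Security screening starts at 1:01 PM − 285 min = 8:16 AM.
The layover starts at 8:16 AM − 96 min = 6:40 AM.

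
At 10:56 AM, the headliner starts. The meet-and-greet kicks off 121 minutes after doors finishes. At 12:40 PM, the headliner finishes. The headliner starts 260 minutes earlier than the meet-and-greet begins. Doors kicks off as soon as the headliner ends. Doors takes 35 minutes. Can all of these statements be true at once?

Yes

Doors starts at 12:40 PM.
Doors ends at 12:40 PM + 35 min = 1:15 PM.
The meet-and-greet starts at 1:15 PM + 121 min = 3:16 PM.
The headliner starts at 3:16 PM − 260 min = 10:56 AM.
That matches the stated 10:56 AM, so the schedule is consistent.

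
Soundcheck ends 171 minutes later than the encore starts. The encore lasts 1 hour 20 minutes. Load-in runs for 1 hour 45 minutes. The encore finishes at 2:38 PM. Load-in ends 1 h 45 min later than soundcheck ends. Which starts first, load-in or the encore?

The encore starts at 2:38 PM − 80 min = 1:18 PM.
Soundcheck ends at 1:18 PM + 171 min = 4:09 PM.
Load-in ends at 4:09 PM + 105 min = 5:54 PM.
Load-in starts at 5:54 PM − 105 min = 4:09 PM.
Load-in starts at 4:09 PM and the encore starts at 1:18 PM, so the encore is first.

the encore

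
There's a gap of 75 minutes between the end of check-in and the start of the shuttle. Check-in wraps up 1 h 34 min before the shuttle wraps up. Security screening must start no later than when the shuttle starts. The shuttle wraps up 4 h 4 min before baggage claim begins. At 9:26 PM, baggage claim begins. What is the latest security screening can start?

The shuttle ends at 9:26 PM − 244 min = 5:22 PM.
Check-in ends at 5:22 PM − 94 min = 3:48 PM.
The shuttle starts at 3:48 PM + 75 min = 5:03 PM.
Security screening is bounded by the shuttle, so the latest it can start is 5:03 PM.

5:03 PM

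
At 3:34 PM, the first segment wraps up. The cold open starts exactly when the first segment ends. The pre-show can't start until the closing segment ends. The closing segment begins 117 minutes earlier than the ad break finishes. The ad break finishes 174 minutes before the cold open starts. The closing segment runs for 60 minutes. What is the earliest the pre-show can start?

11:43 AM

The cold open starts at 3:34 PM.
The ad break ends at 3:34 PM − 174 min = 12:40 PM.
The closing segment starts at 12:40 PM − 117 min = 10:43 AM.
The closing segment ends at 10:43 AM + 60 min = 11:43 AM.
The pre-show is bounded by the closing segment, so the earliest it can start is 11:43 AM.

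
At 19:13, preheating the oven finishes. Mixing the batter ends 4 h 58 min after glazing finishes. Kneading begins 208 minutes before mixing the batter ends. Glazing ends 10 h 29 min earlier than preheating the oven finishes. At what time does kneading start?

Glazing ends at 19:13 − 629 min = 08:44.
Mixing the batter ends at 08:44 + 298 min = 13:42.
Kneading starts at 13:42 − 208 min = 10:14.

10:14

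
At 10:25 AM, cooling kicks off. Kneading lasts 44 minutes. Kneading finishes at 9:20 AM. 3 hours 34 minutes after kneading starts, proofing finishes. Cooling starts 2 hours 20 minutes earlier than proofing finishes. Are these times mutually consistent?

No

Kneading starts at 9:20 AM − 44 min = 8:36 AM.
Proofing ends at 8:36 AM + 214 min = 12:10 PM.
Cooling starts at 12:10 PM − 140 min = 9:50 AM.
But cooling is also said to start at 10:25 AM — a 35-minute conflict.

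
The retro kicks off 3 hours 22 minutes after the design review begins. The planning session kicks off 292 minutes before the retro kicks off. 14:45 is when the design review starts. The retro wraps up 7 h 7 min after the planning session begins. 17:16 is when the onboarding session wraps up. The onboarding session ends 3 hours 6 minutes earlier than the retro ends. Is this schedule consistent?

Yes

The retro starts at 14:45 + 202 min = 18:07.
The planning session starts at 18:07 − 292 min = 13:15.
The retro ends at 13:15 + 427 min = 20:22.
The onboarding session ends at 20:22 − 186 min = 17:16.
That matches the stated 17:16, so the schedule is consistent.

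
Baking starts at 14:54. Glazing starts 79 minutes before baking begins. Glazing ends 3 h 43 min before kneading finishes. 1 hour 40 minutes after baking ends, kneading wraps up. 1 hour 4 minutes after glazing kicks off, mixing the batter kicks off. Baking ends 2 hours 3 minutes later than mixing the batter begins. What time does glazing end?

Glazing starts at 14:54 − 79 min = 13:35.
Mixing the batter starts at 13:35 + 64 min = 14:39.
Baking ends at 14:39 + 123 min = 16:42.
Kneading ends at 16:42 + 100 min = 18:22.
Glazing ends at 18:22 − 223 min = 14:39.

14:39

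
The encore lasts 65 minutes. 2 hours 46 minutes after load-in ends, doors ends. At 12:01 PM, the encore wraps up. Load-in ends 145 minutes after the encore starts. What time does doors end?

4:07 PM

The encore starts at 12:01 PM − 65 min = 10:56 AM.
Load-in ends at 10:56 AM + 145 min = 1:21 PM.
Doors ends at 1:21 PM + 166 min = 4:07 PM.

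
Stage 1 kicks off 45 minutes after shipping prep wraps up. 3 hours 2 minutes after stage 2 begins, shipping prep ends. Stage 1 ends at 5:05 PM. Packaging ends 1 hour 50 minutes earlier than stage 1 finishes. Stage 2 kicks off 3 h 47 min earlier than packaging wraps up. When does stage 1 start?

Packaging ends at 5:05 PM − 110 min = 3:15 PM.
Stage 2 starts at 3:15 PM − 227 min = 11:28 AM.
Shipping prep ends at 11:28 AM + 182 min = 2:30 PM.
Stage 1 starts at 2:30 PM + 45 min = 3:15 PM.

3:15 PM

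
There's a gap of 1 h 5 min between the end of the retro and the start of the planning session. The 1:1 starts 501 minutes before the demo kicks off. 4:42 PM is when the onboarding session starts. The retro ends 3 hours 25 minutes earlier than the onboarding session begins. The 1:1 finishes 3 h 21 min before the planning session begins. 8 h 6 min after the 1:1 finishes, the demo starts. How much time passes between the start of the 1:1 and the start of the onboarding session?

The retro ends at 4:42 PM − 205 min = 1:17 PM.
The planning session starts at 1:17 PM + 65 min = 2:22 PM.
The 1:1 ends at 2:22 PM − 201 min = 11:01 AM.
The demo starts at 11:01 AM + 486 min = 7:07 PM.
The 1:1 starts at 7:07 PM − 501 min = 10:46 AM.
From 10:46 AM to 4:42 PM is 5 hours 56 minutes.

5 hours 56 minutes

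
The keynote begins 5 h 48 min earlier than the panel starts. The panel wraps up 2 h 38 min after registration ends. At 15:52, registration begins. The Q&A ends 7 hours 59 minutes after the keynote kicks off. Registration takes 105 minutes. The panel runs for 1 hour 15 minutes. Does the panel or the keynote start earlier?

the keynote

Registration ends at 15:52 + 105 min = 17:37.
The panel ends at 17:37 + 158 min = 20:15.
The panel starts at 20:15 − 75 min = 19:00.
The keynote starts at 19:00 − 348 min = 13:12.
The panel starts at 19:00 and the keynote starts at 13:12, so the keynote is first.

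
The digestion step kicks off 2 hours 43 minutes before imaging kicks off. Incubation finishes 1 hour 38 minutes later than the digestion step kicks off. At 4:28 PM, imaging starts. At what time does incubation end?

The digestion step starts at 4:28 PM − 163 min = 1:45 PM.
Incubation ends at 1:45 PM + 98 min = 3:23 PM.

3:23 PM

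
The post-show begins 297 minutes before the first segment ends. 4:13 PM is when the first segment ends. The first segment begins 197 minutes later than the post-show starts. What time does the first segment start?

2:33 PM

The post-show starts at 4:13 PM − 297 min = 11:16 AM.
The first segment starts at 11:16 AM + 197 min = 2:33 PM.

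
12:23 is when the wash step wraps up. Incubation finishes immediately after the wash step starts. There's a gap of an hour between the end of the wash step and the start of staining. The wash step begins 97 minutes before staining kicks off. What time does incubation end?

Staining starts at 12:23 + 60 min = 13:23.
The wash step starts at 13:23 − 97 min = 11:46.
So incubation ends at 11:46.

11:46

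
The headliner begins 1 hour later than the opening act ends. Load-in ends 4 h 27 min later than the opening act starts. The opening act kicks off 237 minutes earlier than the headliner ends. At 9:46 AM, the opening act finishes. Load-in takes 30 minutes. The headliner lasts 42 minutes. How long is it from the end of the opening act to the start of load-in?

The headliner starts at 9:46 AM + 60 min = 10:46 AM.
The headliner ends at 10:46 AM + 42 min = 11:28 AM.
The opening act starts at 11:28 AM − 237 min = 7:31 AM.
Load-in ends at 7:31 AM + 267 min = 11:58 AM.
Load-in starts at 11:58 AM − 30 min = 11:28 AM.
From 9:46 AM to 11:28 AM is 1 h 42 min.

1 h 42 min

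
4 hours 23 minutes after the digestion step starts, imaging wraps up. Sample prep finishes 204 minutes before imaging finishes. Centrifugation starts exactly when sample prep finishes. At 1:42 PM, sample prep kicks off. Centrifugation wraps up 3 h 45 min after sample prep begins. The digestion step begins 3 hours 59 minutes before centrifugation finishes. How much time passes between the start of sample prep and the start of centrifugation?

45 minutes

Centrifugation ends at 1:42 PM + 225 min = 5:27 PM.
The digestion step starts at 5:27 PM − 239 min = 1:28 PM.
Imaging ends at 1:28 PM + 263 min = 5:51 PM.
Sample prep ends at 5:51 PM − 204 min = 2:27 PM.
So centrifugation starts at 2:27 PM.
From 1:42 PM to 2:27 PM is 45 minutes.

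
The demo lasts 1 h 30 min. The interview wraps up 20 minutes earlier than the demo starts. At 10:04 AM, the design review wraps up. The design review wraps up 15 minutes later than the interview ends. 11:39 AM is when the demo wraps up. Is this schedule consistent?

The demo starts at 11:39 AM − 90 min = 10:09 AM.
The interview ends at 10:09 AM − 20 min = 9:49 AM.
The design review ends at 9:49 AM + 15 min = 10:04 AM.
That matches the stated 10:04 AM, so the schedule is consistent.

Yes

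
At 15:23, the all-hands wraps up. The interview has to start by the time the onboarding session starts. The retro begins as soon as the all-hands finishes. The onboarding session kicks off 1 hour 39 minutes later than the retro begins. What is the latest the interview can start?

17:02

The retro starts at 15:23.
The onboarding session starts at 15:23 + 99 min = 17:02.
The interview is bounded by the onboarding session, so the latest it can start is 17:02.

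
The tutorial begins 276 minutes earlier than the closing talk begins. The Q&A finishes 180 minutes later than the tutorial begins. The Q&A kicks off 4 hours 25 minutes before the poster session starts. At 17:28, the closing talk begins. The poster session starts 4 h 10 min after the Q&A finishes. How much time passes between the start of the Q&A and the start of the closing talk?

The tutorial starts at 17:28 − 276 min = 12:52.
The Q&A ends at 12:52 + 180 min = 15:52.
The poster session starts at 15:52 + 250 min = 20:02.
The Q&A starts at 20:02 − 265 min = 15:37.
From 15:37 to 17:28 is 1 h 51 min.

1 h 51 min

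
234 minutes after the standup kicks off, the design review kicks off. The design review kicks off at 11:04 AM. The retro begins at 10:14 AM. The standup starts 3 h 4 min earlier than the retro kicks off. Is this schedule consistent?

Yes

The standup starts at 10:14 AM − 184 min = 7:10 AM.
The design review starts at 7:10 AM + 234 min = 11:04 AM.
That matches the stated 11:04 AM, so the schedule is consistent.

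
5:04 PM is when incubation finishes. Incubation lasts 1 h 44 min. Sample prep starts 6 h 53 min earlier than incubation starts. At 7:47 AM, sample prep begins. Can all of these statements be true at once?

No

Incubation starts at 5:04 PM − 104 min = 3:20 PM.
Sample prep starts at 3:20 PM − 413 min = 8:27 AM.
But sample prep is also said to start at 7:47 AM — a 40-minute conflict.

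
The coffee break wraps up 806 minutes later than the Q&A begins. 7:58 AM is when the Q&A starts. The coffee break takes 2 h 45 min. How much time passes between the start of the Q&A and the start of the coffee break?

10 hours 41 minutes

The coffee break ends at 7:58 AM + 806 min = 9:24 PM.
The coffee break starts at 9:24 PM − 165 min = 6:39 PM.
From 7:58 AM to 6:39 PM is 10 hours 41 minutes.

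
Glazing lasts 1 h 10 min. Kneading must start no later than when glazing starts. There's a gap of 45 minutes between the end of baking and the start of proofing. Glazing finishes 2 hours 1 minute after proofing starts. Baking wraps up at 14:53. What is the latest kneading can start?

Proofing starts at 14:53 + 45 min = 15:38.
Glazing ends at 15:38 + 121 min = 17:39.
Glazing starts at 17:39 − 70 min = 16:29.
Kneading is bounded by glazing, so the latest it can start is 16:29.

16:29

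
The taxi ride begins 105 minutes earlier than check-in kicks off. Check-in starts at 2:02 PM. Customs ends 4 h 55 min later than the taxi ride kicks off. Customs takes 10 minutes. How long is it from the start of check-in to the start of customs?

The taxi ride starts at 2:02 PM − 105 min = 12:17 PM.
Customs ends at 12:17 PM + 295 min = 5:12 PM.
Customs starts at 5:12 PM − 10 min = 5:02 PM.
From 2:02 PM to 5:02 PM is 3 hours.

3 hours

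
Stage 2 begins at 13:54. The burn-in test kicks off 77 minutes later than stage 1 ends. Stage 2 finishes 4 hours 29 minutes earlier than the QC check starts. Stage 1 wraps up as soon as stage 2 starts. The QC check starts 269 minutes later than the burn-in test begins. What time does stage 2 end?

15:11

Stage 1 ends at 13:54.
The burn-in test starts at 13:54 + 77 min = 15:11.
The QC check starts at 15:11 + 269 min = 19:40.
Stage 2 ends at 19:40 − 269 min = 15:11.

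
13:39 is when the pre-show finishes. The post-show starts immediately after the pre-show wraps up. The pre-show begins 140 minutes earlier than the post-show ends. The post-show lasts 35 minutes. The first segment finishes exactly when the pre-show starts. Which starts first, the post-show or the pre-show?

The post-show starts at 13:39.
The post-show ends at 13:39 + 35 min = 14:14.
The pre-show starts at 14:14 − 140 min = 11:54.
The post-show starts at 13:39 and the pre-show starts at 11:54, so the pre-show is first.

the pre-show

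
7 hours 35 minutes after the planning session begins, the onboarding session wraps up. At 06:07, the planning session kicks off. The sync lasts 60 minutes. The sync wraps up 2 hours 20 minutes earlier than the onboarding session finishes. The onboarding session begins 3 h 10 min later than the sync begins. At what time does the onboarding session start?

13:32

The onboarding session ends at 06:07 + 455 min = 13:42.
The sync ends at 13:42 − 140 min = 11:22.
The sync starts at 11:22 − 60 min = 10:22.
The onboarding session starts at 10:22 + 190 min = 13:32.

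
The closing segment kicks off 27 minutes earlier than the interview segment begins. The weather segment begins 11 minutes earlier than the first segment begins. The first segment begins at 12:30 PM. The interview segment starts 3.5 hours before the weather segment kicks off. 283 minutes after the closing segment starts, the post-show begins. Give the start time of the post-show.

1:05 PM

The weather segment starts at 12:30 PM − 11 min = 12:19 PM.
The interview segment starts at 12:19 PM − 210 min = 8:49 AM.
The closing segment starts at 8:49 AM − 27 min = 8:22 AM.
The post-show starts at 8:22 AM + 283 min = 1:05 PM.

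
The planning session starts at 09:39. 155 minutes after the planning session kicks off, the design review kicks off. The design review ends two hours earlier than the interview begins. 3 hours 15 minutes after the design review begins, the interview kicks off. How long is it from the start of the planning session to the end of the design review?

The design review starts at 09:39 + 155 min = 12:14.
The interview starts at 12:14 + 195 min = 15:29.
The design review ends at 15:29 − 120 min = 13:29.
From 09:39 to 13:29 is 3 hours 50 minutes.

3 hours 50 minutes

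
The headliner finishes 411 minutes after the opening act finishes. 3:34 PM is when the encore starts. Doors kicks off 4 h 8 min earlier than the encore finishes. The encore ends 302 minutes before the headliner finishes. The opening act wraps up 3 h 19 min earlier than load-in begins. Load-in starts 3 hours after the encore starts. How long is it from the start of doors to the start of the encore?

158 minutes

Load-in starts at 3:34 PM + 180 min = 6:34 PM.
The opening act ends at 6:34 PM − 199 min = 3:15 PM.
The headliner ends at 3:15 PM + 411 min = 10:06 PM.
The encore ends at 10:06 PM − 302 min = 5:04 PM.
Doors starts at 5:04 PM − 248 min = 12:56 PM.
From 12:56 PM to 3:34 PM is 158 minutes.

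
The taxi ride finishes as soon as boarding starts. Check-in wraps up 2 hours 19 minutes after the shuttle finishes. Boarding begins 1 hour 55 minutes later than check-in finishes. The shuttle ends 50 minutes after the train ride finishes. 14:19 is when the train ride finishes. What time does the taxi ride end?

The shuttle ends at 14:19 + 50 min = 15:09.
Check-in ends at 15:09 + 139 min = 17:28.
Boarding starts at 17:28 + 115 min = 19:23.
So the taxi ride ends at 19:23.

19:23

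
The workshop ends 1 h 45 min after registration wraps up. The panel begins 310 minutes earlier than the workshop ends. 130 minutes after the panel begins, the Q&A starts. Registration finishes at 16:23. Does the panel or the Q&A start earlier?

the panel

The workshop ends at 16:23 + 105 min = 18:08.
The panel starts at 18:08 − 310 min = 12:58.
The Q&A starts at 12:58 + 130 min = 15:08.
The panel starts at 12:58 and the Q&A starts at 15:08, so the panel is first.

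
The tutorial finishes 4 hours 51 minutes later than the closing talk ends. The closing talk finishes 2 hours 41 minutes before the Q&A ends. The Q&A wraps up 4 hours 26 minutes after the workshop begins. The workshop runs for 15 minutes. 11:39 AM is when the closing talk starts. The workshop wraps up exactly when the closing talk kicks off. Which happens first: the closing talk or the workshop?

the workshop

The workshop ends at 11:39 AM.
The workshop starts at 11:39 AM − 15 min = 11:24 AM.
The closing talk starts at 11:39 AM and the workshop starts at 11:24 AM, so the workshop is first.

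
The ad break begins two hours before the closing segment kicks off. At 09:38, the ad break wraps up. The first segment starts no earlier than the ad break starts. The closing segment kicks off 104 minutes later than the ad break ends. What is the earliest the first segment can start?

The closing segment starts at 09:38 + 104 min = 11:22.
The ad break starts at 11:22 − 120 min = 09:22.
The first segment is bounded by the ad break, so the earliest it can start is 09:22.

09:22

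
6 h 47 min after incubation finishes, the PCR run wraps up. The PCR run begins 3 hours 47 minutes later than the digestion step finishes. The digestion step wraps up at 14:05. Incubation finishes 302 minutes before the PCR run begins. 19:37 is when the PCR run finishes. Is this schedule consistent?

Yes

The PCR run starts at 14:05 + 227 min = 17:52.
Incubation ends at 17:52 − 302 min = 12:50.
The PCR run ends at 12:50 + 407 min = 19:37.
That matches the stated 19:37, so the schedule is consistent.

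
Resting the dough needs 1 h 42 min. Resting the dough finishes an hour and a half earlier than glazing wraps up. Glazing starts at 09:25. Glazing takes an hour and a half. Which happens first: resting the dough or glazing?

Glazing ends at 09:25 + 90 min = 10:55.
Resting the dough ends at 10:55 − 90 min = 09:25.
Resting the dough starts at 09:25 − 102 min = 07:43.
Resting the dough starts at 07:43 and glazing starts at 09:25, so resting the dough is first.

resting the dough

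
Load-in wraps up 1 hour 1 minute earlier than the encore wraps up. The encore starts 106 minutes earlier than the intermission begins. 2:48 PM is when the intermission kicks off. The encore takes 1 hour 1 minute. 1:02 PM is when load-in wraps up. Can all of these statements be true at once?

The encore starts at 2:48 PM − 106 min = 1:02 PM.
The encore ends at 1:02 PM + 61 min = 2:03 PM.
Load-in ends at 2:03 PM − 61 min = 1:02 PM.
That matches the stated 1:02 PM, so the schedule is consistent.

Yes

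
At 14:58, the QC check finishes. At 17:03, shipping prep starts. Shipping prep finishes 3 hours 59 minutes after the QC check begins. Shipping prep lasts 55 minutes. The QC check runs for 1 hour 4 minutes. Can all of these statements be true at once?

No

The QC check starts at 14:58 − 64 min = 13:54.
Shipping prep ends at 13:54 + 239 min = 17:53.
Shipping prep starts at 17:53 − 55 min = 16:58.
But shipping prep is also said to start at 17:03 — a 5-minute conflict.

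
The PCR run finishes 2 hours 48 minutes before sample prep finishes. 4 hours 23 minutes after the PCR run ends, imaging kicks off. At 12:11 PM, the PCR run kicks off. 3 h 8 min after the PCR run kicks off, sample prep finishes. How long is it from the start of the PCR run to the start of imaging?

283 minutes

Sample prep ends at 12:11 PM + 188 min = 3:19 PM.
The PCR run ends at 3:19 PM − 168 min = 12:31 PM.
Imaging starts at 12:31 PM + 263 min = 4:54 PM.
From 12:11 PM to 4:54 PM is 283 minutes.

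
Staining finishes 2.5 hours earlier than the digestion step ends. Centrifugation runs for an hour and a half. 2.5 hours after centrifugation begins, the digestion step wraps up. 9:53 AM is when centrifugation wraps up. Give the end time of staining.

8:23 AM

Centrifugation starts at 9:53 AM − 90 min = 8:23 AM.
The digestion step ends at 8:23 AM + 150 min = 10:53 AM.
Staining ends at 10:53 AM − 150 min = 8:23 AM.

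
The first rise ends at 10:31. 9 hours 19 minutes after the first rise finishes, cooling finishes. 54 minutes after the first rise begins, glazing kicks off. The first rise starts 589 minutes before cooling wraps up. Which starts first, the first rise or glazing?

Cooling ends at 10:31 + 559 min = 19:50.
The first rise starts at 19:50 − 589 min = 10:01.
Glazing starts at 10:01 + 54 min = 10:55.
The first rise starts at 10:01 and glazing starts at 10:55, so the first rise is first.

the first rise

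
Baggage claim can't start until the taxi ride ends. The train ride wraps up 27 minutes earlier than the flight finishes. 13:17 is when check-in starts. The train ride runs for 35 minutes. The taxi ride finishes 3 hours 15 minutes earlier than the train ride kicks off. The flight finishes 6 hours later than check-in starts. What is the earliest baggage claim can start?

The flight ends at 13:17 + 360 min = 19:17.
The train ride ends at 19:17 − 27 min = 18:50.
The train ride starts at 18:50 − 35 min = 18:15.
The taxi ride ends at 18:15 − 195 min = 15:00.
Baggage claim is bounded by the taxi ride, so the earliest it can start is 15:00.

15:00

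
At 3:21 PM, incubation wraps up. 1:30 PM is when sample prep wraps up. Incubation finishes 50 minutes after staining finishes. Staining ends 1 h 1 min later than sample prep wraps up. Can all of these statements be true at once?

Yes

Staining ends at 1:30 PM + 61 min = 2:31 PM.
Incubation ends at 2:31 PM + 50 min = 3:21 PM.
That matches the stated 3:21 PM, so the schedule is consistent.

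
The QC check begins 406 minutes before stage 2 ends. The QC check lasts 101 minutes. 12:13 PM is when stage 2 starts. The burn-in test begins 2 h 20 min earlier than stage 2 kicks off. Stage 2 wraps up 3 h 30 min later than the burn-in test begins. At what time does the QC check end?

The burn-in test starts at 12:13 PM − 140 min = 9:53 AM.
Stage 2 ends at 9:53 AM + 210 min = 1:23 PM.
The QC check starts at 1:23 PM − 406 min = 6:37 AM.
The QC check ends at 6:37 AM + 101 min = 8:18 AM.

8:18 AM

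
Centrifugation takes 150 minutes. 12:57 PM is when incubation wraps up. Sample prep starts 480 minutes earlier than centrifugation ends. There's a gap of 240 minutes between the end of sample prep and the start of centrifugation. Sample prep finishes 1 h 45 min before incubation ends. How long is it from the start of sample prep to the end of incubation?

3 hours 15 minutes

Sample prep ends at 12:57 PM − 105 min = 11:12 AM.
Centrifugation starts at 11:12 AM + 240 min = 3:12 PM.
Centrifugation ends at 3:12 PM + 150 min = 5:42 PM.
Sample prep starts at 5:42 PM − 480 min = 9:42 AM.
From 9:42 AM to 12:57 PM is 3 hours 15 minutes.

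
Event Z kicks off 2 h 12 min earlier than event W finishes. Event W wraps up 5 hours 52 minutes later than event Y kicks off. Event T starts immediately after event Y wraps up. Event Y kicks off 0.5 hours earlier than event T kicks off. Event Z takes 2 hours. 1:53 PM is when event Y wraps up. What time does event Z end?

Event T starts at 1:53 PM.
Event Y starts at 1:53 PM − 30 min = 1:23 PM.
Event W ends at 1:23 PM + 352 min = 7:15 PM.
Event Z starts at 7:15 PM − 132 min = 5:03 PM.
Event Z ends at 5:03 PM + 120 min = 7:03 PM.

7:03 PM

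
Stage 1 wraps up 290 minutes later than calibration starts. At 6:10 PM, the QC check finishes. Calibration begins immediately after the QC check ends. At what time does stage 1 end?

Calibration starts at 6:10 PM.
Stage 1 ends at 6:10 PM + 290 min = 11:00 PM.

11:00 PM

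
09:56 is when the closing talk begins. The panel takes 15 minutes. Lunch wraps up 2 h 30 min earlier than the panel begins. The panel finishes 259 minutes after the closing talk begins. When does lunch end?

The panel ends at 09:56 + 259 min = 14:15.
The panel starts at 14:15 − 15 min = 14:00.
Lunch ends at 14:00 − 150 min = 11:30.

11:30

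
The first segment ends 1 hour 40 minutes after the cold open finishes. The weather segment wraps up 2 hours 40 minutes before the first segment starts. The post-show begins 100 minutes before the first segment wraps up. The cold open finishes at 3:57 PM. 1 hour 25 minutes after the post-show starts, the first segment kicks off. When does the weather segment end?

The first segment ends at 3:57 PM + 100 min = 5:37 PM.
The post-show starts at 5:37 PM − 100 min = 3:57 PM.
The first segment starts at 3:57 PM + 85 min = 5:22 PM.
The weather segment ends at 5:22 PM − 160 min = 2:42 PM.

2:42 PM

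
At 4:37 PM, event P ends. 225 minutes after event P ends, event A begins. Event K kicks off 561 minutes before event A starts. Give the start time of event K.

11:01 AM

Event A starts at 4:37 PM + 225 min = 8:22 PM.
Event K starts at 8:22 PM − 561 min = 11:01 AM.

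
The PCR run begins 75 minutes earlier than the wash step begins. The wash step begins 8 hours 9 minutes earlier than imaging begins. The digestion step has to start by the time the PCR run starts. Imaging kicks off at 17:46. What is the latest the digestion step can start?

The wash step starts at 17:46 − 489 min = 09:37.
The PCR run starts at 09:37 − 75 min = 08:22.
The digestion step is bounded by the PCR run, so the latest it can start is 08:22.

08:22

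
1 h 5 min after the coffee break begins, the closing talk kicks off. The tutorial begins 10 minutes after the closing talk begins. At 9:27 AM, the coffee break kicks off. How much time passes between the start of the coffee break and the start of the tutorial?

The closing talk starts at 9:27 AM + 65 min = 10:32 AM.
The tutorial starts at 10:32 AM + 10 min = 10:42 AM.
From 9:27 AM to 10:42 AM is 1 h 15 min.

1 h 15 min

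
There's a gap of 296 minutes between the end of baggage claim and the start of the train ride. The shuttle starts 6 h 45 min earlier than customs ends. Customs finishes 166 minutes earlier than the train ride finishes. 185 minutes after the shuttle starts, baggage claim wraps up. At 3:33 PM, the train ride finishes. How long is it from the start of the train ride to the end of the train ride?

90 minutes

Customs ends at 3:33 PM − 166 min = 12:47 PM.
The shuttle starts at 12:47 PM − 405 min = 6:02 AM.
Baggage claim ends at 6:02 AM + 185 min = 9:07 AM.
The train ride starts at 9:07 AM + 296 min = 2:03 PM.
From 2:03 PM to 3:33 PM is 90 minutes.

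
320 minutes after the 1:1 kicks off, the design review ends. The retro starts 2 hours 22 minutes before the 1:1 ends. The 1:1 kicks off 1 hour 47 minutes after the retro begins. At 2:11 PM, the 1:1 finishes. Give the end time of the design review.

The retro starts at 2:11 PM − 142 min = 11:49 AM.
The 1:1 starts at 11:49 AM + 107 min = 1:36 PM.
The design review ends at 1:36 PM + 320 min = 6:56 PM.

6:56 PM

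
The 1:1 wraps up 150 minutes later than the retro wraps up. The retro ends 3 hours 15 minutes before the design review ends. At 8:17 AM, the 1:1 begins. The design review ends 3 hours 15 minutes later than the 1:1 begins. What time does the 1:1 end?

The design review ends at 8:17 AM + 195 min = 11:32 AM.
The retro ends at 11:32 AM − 195 min = 8:17 AM.
The 1:1 ends at 8:17 AM + 150 min = 10:47 AM.

10:47 AM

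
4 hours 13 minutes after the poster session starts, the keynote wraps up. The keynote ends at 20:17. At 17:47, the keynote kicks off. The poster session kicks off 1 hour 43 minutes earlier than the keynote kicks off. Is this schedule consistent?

The poster session starts at 17:47 − 103 min = 16:04.
The keynote ends at 16:04 + 253 min = 20:17.
That matches the stated 20:17, so the schedule is consistent.

Yes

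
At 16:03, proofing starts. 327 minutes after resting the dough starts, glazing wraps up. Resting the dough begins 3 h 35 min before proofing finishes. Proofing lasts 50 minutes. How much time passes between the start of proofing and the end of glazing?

162 minutes

Proofing ends at 16:03 + 50 min = 16:53.
Resting the dough starts at 16:53 − 215 min = 13:18.
Glazing ends at 13:18 + 327 min = 18:45.
From 16:03 to 18:45 is 162 minutes.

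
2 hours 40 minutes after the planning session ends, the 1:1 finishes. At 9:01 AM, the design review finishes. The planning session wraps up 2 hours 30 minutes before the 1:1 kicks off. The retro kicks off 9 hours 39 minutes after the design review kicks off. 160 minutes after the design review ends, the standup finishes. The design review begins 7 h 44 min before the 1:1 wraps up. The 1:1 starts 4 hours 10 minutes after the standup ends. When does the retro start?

5:56 PM

The standup ends at 9:01 AM + 160 min = 11:41 AM.
The 1:1 starts at 11:41 AM + 250 min = 3:51 PM.
The planning session ends at 3:51 PM − 150 min = 1:21 PM.
The 1:1 ends at 1:21 PM + 160 min = 4:01 PM.
The design review starts at 4:01 PM − 464 min = 8:17 AM.
The retro starts at 8:17 AM + 579 min = 5:56 PM.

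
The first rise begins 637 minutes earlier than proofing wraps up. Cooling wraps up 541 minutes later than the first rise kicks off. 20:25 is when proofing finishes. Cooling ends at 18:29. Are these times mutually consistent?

No

The first rise starts at 20:25 − 637 min = 09:48.
Cooling ends at 09:48 + 541 min = 18:49.
But cooling is also said to end at 18:29 — a 20-minute conflict.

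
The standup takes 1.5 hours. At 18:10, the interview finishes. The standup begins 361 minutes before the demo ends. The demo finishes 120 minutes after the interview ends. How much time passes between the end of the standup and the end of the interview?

2 hours 31 minutes

The demo ends at 18:10 + 120 min = 20:10.
The standup starts at 20:10 − 361 min = 14:09.
The standup ends at 14:09 + 90 min = 15:39.
From 15:39 to 18:10 is 2 hours 31 minutes.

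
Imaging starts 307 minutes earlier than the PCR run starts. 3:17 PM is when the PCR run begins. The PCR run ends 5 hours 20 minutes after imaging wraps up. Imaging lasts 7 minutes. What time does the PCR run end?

Imaging starts at 3:17 PM − 307 min = 10:10 AM.
Imaging ends at 10:10 AM + 7 min = 10:17 AM.
The PCR run ends at 10:17 AM + 320 min = 3:37 PM.

3:37 PM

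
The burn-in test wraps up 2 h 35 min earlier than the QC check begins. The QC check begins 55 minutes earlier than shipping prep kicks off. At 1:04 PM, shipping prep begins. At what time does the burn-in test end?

The QC check starts at 1:04 PM − 55 min = 12:09 PM.
The burn-in test ends at 12:09 PM − 155 min = 9:34 AM.

9:34 AM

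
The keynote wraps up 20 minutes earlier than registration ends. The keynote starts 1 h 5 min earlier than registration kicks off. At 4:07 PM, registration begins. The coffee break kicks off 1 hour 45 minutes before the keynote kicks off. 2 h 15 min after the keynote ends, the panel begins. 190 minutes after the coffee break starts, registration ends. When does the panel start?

The keynote starts at 4:07 PM − 65 min = 3:02 PM.
The coffee break starts at 3:02 PM − 105 min = 1:17 PM.
Registration ends at 1:17 PM + 190 min = 4:27 PM.
The keynote ends at 4:27 PM − 20 min = 4:07 PM.
The panel starts at 4:07 PM + 135 min = 6:22 PM.

6:22 PM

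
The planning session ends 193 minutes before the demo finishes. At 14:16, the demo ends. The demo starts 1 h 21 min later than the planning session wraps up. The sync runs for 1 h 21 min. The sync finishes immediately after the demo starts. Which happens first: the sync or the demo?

the sync

The planning session ends at 14:16 − 193 min = 11:03.
The demo starts at 11:03 + 81 min = 12:24.
So the sync ends at 12:24.
The sync starts at 12:24 − 81 min = 11:03.
The sync starts at 11:03 and the demo starts at 12:24, so the sync is first.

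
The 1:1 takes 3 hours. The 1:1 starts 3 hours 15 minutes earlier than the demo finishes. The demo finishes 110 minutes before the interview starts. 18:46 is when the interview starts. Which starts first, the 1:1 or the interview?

the 1:1

The demo ends at 18:46 − 110 min = 16:56.
The 1:1 starts at 16:56 − 195 min = 13:41.
The 1:1 starts at 13:41 and the interview starts at 18:46, so the 1:1 is first.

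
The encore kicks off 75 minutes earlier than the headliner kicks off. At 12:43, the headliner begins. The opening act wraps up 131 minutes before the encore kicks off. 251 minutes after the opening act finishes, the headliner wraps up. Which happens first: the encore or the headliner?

the encore

The encore starts at 12:43 − 75 min = 11:28.
The encore starts at 11:28 and the headliner starts at 12:43, so the encore is first.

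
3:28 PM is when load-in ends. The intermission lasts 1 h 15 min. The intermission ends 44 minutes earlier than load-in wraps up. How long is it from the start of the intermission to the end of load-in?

1 hour 59 minutes

The intermission ends at 3:28 PM − 44 min = 2:44 PM.
The intermission starts at 2:44 PM − 75 min = 1:29 PM.
From 1:29 PM to 3:28 PM is 1 hour 59 minutes.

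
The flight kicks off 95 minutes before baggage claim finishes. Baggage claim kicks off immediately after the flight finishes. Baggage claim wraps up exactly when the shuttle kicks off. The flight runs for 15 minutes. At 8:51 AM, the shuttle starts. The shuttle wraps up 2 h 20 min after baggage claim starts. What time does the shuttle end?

Baggage claim ends at 8:51 AM.
The flight starts at 8:51 AM − 95 min = 7:16 AM.
The flight ends at 7:16 AM + 15 min = 7:31 AM.
So baggage claim starts at 7:31 AM.
The shuttle ends at 7:31 AM + 140 min = 9:51 AM.

9:51 AM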